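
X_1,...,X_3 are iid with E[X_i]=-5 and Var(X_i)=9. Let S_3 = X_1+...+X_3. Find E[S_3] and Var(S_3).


E[S_n] = n*mu = 3*-5 = -15
Var(S_n) = n*sigma^2 = 3*9 = 27

E[S_3]=-15, Var(S_3)=27


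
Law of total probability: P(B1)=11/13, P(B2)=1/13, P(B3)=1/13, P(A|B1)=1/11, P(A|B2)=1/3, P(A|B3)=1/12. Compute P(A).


P(A) = P(A|B1)P(B1) + P(A|B2)P(B2) + P(A|B3)P(B3)
= 1/11*11/13 + 1/3*1/13 + 1/12*1/13
= 1/13 + 1/39 + 1/156 = 17/156

17/156


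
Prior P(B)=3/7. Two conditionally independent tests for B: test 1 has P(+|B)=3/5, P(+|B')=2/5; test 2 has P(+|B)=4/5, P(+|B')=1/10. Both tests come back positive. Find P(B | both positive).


After test 1: P(+) = 3/5*3/7 + 2/5*4/7 = 17/35
P(B|+) = (9/35)/(17/35) = 9/17
After test 2 (use post1 as new prior): P(+) = 4/5*9/17 + 1/10*8/17 = 8/17
P(B|+,+) = (36/85)/(8/17) = 9/10

9/10


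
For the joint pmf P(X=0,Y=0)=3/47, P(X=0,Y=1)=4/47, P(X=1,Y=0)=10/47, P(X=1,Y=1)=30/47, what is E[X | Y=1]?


P(Y=1) = 34/47
E[X|Y=1] = (0*4 + 1*30)/34 = 30/34 = 15/17

15/17


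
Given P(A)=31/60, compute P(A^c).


P(A') = 1 - P(A) = 1 - 31/60 = 29/60

29/60


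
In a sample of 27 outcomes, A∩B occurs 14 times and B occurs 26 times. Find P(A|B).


P(A|B) = P(A∩B)/P(B) = (14/27)/(26/27) = 14/26 = 7/13

7/13


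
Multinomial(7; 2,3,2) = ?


7! = 5040
Denominator: 2!=2 * 3!=6 * 2!=2
Coefficient = 5040 / 24 = 210

210


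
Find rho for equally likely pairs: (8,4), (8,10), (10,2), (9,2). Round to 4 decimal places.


Cov(X,Y) = -1.8750, Var(X) = 0.6875, Var(Y) = 10.7500
rho = Cov/(sqrt(VarX)*sqrt(VarY)) = -0.6897

-0.6897


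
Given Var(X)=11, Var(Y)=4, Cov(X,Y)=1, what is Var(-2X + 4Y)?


Var(-2X + 4Y) = (-2)^2*Var(X) + 4^2*Var(Y) + 2*(-2)*4*Cov(X,Y)
= 4*11 + 16*4 - 16*1
= 44 + 64 - 16 = 92

92


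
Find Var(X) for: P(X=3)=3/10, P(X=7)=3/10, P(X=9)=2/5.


E[X] = 33/5, E[X^2] = 249/5
Var(X) = E[X^2] - (E[X])^2 = 249/5 - (33/5)^2 = 156/25

156/25


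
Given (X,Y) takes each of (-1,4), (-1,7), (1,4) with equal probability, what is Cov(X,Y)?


E[X]=-1/3, E[Y]=5, E[XY]=-7/3
Cov(X,Y) = E[XY] - E[X]E[Y] = -7/3 + 1/3*5 = -2/3

-2/3


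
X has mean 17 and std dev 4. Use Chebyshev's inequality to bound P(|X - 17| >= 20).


k = 20/4 = 5
Chebyshev: P(|X-mu| >= k*sigma) <= 1/k^2 = 1/5^2 = 1/25

1/25


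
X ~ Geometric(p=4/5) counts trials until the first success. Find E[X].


For geometric (trials until first success), E[X] = 1/p = 1/(4/5) = 5/4

5/4


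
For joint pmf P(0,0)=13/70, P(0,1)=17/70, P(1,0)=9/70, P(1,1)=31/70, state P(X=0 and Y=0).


Read from table: P(X=0, Y=0) = 13/70

13/70


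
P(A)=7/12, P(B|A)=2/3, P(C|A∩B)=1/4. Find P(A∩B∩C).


P(A∩B∩C) = P(A) * P(B|A) * P(C|A∩B)
= 7/12 * 2/3 * 1/4
= 7/18 * 1/4 = 7/72

7/72


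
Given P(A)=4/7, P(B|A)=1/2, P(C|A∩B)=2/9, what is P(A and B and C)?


P(A∩B∩C) = P(A) * P(B|A) * P(C|A∩B)
= 4/7 * 1/2 * 2/9
= 2/7 * 2/9 = 4/63

4/63


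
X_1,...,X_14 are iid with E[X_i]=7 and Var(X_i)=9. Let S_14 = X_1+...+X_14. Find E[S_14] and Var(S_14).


E[S_n] = n*mu = 14*7 = 98
Var(S_n) = n*sigma^2 = 14*9 = 126

E[S_14]=98, Var(S_14)=126


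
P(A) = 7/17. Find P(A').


P(A') = 1 - P(A) = 1 - 7/17 = 10/17

10/17


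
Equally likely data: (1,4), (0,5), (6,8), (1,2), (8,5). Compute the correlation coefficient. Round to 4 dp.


Cov(X,Y) = 3.4400, Var(X) = 10.1600, Var(Y) = 3.7600
rho = Cov/(sqrt(VarX)*sqrt(VarY)) = 0.5566

0.5566


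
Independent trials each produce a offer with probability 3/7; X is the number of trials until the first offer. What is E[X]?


For geometric (trials until first success), E[X] = 1/p = 1/(3/7) = 7/3

7/3


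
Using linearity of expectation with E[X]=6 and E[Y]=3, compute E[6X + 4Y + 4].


E[6X + 4Y + 4] = 6*E[X] + 4*E[Y] + 4
= (6)*(6) + (4)*(3) + (4)
= 36 + 12 + 4 = 52

52


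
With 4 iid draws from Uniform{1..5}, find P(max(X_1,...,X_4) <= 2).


P(max <= 2) = P(all X_i <= 2) = (P(X_1 <= 2))^4
= (2/5)^4 = 16/625

16/625


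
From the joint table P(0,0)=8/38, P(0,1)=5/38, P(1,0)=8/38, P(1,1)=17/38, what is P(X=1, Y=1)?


Read from table: P(X=1, Y=1) = 17/38

17/38


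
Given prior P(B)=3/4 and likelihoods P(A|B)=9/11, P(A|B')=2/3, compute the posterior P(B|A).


P(A) = P(A|B)P(B) + P(A|B')P(B') = 9/11*3/4 + 2/3*1/4 = 103/132
P(B|A) = P(A|B)P(B)/P(A) = (27/44)/(103/132) = 81/103

81/103


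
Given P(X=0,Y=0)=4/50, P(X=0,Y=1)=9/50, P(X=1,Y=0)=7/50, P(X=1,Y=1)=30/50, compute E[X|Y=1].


P(Y=1) = 39/50
E[X|Y=1] = (0*9 + 1*30)/39 = 30/39 = 10/13

10/13


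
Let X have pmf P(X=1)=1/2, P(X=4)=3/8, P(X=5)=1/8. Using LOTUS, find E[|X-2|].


E[|X-2|] = sum(g(x)*P(x))
= 1*1/2 + 2*3/8 + 3*1/8
= 13/8

13/8


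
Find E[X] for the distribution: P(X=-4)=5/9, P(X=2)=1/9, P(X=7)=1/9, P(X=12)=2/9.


E[X] = sum(x * P(x))
= -4*5/9 + 2*1/9 + 7*1/9 + 12*2/9
= 13/9

13/9


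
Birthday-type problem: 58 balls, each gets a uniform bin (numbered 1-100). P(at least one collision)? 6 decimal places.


P(all different) = prod((100-i)/100 for i=0..57) = 0.000000
P(at least one match) = 1 - 0.000000 = 1.000000

1.000000


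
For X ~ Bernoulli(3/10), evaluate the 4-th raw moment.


For Bernoulli: X in {0,1}
E[X^4] = 0^4*(1-3/10) + 1^4*3/10 = 3/10

3/10


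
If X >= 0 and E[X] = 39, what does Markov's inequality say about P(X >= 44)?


Markov: P(X >= a) <= E[X]/a
P(X >= 44) <= 39/44

39/44


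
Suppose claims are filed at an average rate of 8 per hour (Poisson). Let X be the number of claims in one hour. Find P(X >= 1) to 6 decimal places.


P(X>=1) = 1 - P(X<=0) = 1 - (e^(-8)*8^0/0!)
≈ 1 - 0.0003354626 = 0.9996645374
≈ 0.999665

0.999665


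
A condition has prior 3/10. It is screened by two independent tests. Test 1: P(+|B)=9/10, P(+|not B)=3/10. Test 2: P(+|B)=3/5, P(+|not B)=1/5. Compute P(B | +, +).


After test 1: P(+) = 9/10*3/10 + 3/10*7/10 = 12/25
P(B|+) = (27/100)/(12/25) = 9/16
After test 2 (use post1 as new prior): P(+) = 3/5*9/16 + 1/5*7/16 = 17/40
P(B|+,+) = (27/80)/(17/40) = 27/34

27/34


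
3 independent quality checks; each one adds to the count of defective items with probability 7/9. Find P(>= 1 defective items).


P(at least one) = 1 - P(none)
P(none) = (1 - 7/9)^3 = (2/9)^3 = 8/729
P(at least one) = 1 - 8/729 = 721/729

721/729


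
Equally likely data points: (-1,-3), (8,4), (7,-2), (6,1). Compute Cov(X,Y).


E[X]=5, E[Y]=0, E[XY]=27/4
Cov(X,Y) = E[XY] - E[X]E[Y] = 27/4 - 5*0 = 27/4

27/4


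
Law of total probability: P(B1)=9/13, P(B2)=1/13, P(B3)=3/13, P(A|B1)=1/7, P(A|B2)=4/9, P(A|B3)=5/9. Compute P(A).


P(A) = P(A|B1)P(B1) + P(A|B2)P(B2) + P(A|B3)P(B3)
= 1/7*9/13 + 4/9*1/13 + 5/9*3/13
= 9/91 + 4/117 + 5/39 = 214/819

214/819


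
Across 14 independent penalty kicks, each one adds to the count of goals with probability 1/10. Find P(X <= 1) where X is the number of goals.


P(X<=1) = P(X=0) + P(X=1)
= 22876792454961/100000000000000 + 17793060798303/50000000000000
= 58462914051567/100000000000000

58462914051567/100000000000000


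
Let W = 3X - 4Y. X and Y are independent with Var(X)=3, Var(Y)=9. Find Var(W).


Independence => Cov(X,Y)=0
Var(3X - 4Y) = 3^2*Var(X) + (-4)^2*Var(Y)
= 9*3 + 16*9 = 171

171


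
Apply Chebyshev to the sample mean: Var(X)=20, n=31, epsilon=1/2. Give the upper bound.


Var(Xbar) = Var(X)/n = 20/31
Chebyshev: P(|Xbar-mu| >= 1/2) <= Var(Xbar)/(1/2)^2 = (20/31)/(1/4) = 80/31
Bound exceeds 1, so trivial bound: 1

1


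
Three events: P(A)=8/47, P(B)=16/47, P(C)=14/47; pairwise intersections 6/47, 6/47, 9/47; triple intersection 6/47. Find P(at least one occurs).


P(A∪B∪C) = P(A)+P(B)+P(C) - P(AB)-P(AC)-P(BC) + P(ABC)
= 8/47+16/47+14/47 - 6/47-6/47-9/47 + 6/47
= 23/47

23/47


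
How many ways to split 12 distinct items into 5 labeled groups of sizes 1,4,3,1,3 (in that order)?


12! = 479001600
Denominator: 1!=1 * 4!=24 * 3!=6 * 1!=1 * 3!=6
Coefficient = 479001600 / 864 = 554400

554400


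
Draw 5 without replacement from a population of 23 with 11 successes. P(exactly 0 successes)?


P(X=0) = C(11,0)*C(12,5) / C(23,5)
= 1*792 / 33649
= 792/33649 = 72/3059

72/3059


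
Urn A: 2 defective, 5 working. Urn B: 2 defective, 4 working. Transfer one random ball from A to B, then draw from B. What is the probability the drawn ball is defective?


P(transfer defective) = 2/7; P(transfer working) = 5/7
If defective transferred: Urn II has 3 defective of 7, so P(defective|defective moved) = 3/7
If working transferred: Urn II has 2 defective of 7, so P(defective|working moved) = 2/7
By total probability: P(defective) = 2/7*3/7 + 5/7*2/7 = 16/49

16/49


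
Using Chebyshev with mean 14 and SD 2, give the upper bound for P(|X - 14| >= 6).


k = 6/2 = 3
Chebyshev: P(|X-mu| >= k*sigma) <= 1/k^2 = 1/3^2 = 1/9

1/9


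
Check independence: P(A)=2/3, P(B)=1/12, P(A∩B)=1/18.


P(A)*P(B) = 2/3*1/12 = 1/18
P(A∩B) = 1/18, which equals P(A)P(B), so independent

Yes, A and B are independent


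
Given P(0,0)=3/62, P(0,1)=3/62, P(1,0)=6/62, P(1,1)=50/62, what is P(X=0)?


P(X=0) = P(0,0)+P(0,1) = 3/62 + 3/62 = 6/62 = 3/31

3/31


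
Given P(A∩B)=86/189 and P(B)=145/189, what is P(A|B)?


P(A|B) = P(A∩B)/P(B) = (86/189)/(145/189) = 86/145

86/145


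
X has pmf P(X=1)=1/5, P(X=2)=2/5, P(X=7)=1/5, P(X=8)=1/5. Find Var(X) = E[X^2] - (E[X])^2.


E[X] = 4, E[X^2] = 122/5
Var(X) = E[X^2] - (E[X])^2 = 122/5 - (4)^2 = 42/5

42/5


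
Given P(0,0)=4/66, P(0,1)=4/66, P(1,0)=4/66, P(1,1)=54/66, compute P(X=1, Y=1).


Read from table: P(X=1, Y=1) = 54/66 = 9/11

9/11


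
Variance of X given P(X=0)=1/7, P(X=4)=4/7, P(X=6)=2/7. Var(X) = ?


E[X] = 4, E[X^2] = 136/7
Var(X) = E[X^2] - (E[X])^2 = 136/7 - (4)^2 = 24/7

24/7


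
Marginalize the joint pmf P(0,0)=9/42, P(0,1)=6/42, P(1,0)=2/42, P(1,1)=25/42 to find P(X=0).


P(X=0) = P(0,0)+P(0,1) = 9/42 + 6/42 = 15/42 = 5/14

5/14


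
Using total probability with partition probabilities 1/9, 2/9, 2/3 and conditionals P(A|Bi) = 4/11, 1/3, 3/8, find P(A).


P(A) = P(A|B1)P(B1) + P(A|B2)P(B2) + P(A|B3)P(B3)
= 4/11*1/9 + 1/3*2/9 + 3/8*2/3
= 4/99 + 2/27 + 1/4 = 433/1188

433/1188


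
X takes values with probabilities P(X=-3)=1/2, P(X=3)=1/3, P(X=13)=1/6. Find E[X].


E[X] = sum(x * P(x))
= -3*1/2 + 3*1/3 + 13*1/6
= 5/3

5/3


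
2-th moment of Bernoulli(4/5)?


For Bernoulli: X in {0,1}
E[X^2] = 0^2*(1-4/5) + 1^2*4/5 = 4/5

4/5


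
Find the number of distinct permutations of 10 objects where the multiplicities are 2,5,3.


10! = 3628800
Denominator: 2!=2 * 5!=120 * 3!=6
Coefficient = 3628800 / 1440 = 2520

2520


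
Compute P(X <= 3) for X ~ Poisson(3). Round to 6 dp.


P(X<=3) = e^(-3)*3^0/0! + e^(-3)*3^1/1! + e^(-3)*3^2/2! + e^(-3)*3^3/3!
≈ 0.0497870684 + 0.1493612051 + 0.2240418077 + 0.2240418077
= 0.6472318889
≈ 0.647232

0.647232


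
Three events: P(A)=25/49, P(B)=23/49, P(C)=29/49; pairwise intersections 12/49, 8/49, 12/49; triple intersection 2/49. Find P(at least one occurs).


P(A∪B∪C) = P(A)+P(B)+P(C) - P(AB)-P(AC)-P(BC) + P(ABC)
= 25/49+23/49+29/49 - 12/49-8/49-12/49 + 2/49
= 47/49

47/49


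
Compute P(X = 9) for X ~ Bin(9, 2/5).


P(X=9) = C(9,9) * p^9 * (1-p)^0
= 1 * 512/1953125 * 1
= 512/1953125

512/1953125


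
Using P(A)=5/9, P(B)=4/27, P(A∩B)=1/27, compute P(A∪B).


P(A∪B) = P(A) + P(B) - P(A∩B)
= 5/9 + 4/27 - 1/27 = 2/3

2/3


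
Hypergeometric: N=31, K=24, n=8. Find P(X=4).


P(X=4) = C(24,4)*C(7,4) / C(31,8)
= 10626*35 / 7888725
= 371910/7888725 = 24794/525915

24794/525915


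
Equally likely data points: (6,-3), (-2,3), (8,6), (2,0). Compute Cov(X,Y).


E[X]=7/2, E[Y]=3/2, E[XY]=6
Cov(X,Y) = E[XY] - E[X]E[Y] = 6 - 7/2*3/2 = 3/4

3/4


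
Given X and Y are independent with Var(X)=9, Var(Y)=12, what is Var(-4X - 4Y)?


Independence => Cov(X,Y)=0
Var(-4X - 4Y) = (-4)^2*Var(X) + (-4)^2*Var(Y)
= 16*9 + 16*12 = 336

336


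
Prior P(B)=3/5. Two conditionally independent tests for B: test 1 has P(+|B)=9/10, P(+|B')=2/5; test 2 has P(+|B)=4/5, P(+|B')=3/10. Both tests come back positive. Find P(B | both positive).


After test 1: P(+) = 9/10*3/5 + 2/5*2/5 = 7/10
P(B|+) = (27/50)/(7/10) = 27/35
After test 2 (use post1 as new prior): P(+) = 4/5*27/35 + 3/10*8/35 = 24/35
P(B|+,+) = (108/175)/(24/35) = 9/10

9/10


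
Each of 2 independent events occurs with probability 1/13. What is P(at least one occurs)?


P(at least one) = 1 - P(none)
P(none) = (1 - 1/13)^2 = (12/13)^2 = 144/169
P(at least one) = 1 - 144/169 = 25/169

25/169


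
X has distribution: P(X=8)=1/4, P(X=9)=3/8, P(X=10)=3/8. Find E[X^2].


E[X^2] = sum(g(x)*P(x))
= 64*1/4 + 81*3/8 + 100*3/8
= 671/8

671/8


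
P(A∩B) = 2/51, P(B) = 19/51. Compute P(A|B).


P(A|B) = P(A∩B)/P(B) = (2/51)/(19/51) = 2/19

2/19


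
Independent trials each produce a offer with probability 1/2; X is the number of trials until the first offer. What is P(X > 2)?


P(X > 2) = P(first 2 trials all fail) = (1-p)^2 = (1/2)^2 = 1/4

1/4


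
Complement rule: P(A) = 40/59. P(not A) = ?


P(A') = 1 - P(A) = 1 - 40/59 = 19/59

19/59


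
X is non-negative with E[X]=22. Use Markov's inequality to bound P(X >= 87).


Markov: P(X >= a) <= E[X]/a
P(X >= 87) <= 22/87

22/87


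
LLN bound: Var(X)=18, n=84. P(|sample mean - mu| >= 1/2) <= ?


Var(Xbar) = Var(X)/n = 18/84
Chebyshev: P(|Xbar-mu| >= 1/2) <= Var(Xbar)/(1/2)^2 = (3/14)/(1/4) = 6/7

6/7


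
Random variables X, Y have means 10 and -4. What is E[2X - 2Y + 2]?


E[2X - 2Y + 2] = 2*E[X] - 2*E[Y] + 2
= (2)*(10) + (-2)*(-4) + (2)
= 20 + 8 + 2 = 30

30


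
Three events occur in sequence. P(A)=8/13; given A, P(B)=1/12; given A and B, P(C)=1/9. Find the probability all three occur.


P(A∩B∩C) = P(A) * P(B|A) * P(C|A∩B)
= 8/13 * 1/12 * 1/9
= 2/39 * 1/9 = 2/351

2/351


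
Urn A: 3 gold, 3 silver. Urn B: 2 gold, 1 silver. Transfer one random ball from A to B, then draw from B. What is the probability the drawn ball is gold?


P(transfer gold) = 3/6 = 1/2; P(transfer silver) = 1/2
If gold transferred: Urn II has 3 gold of 4, so P(gold|gold moved) = 3/4
If silver transferred: Urn II has 2 gold of 4, so P(gold|silver moved) = 1/2
By total probability: P(gold) = 1/2*3/4 + 1/2*1/2 = 5/8

5/8


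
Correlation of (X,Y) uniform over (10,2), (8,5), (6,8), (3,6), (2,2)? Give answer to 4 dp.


Cov(X,Y) = -0.6800, Var(X) = 8.9600, Var(Y) = 5.4400
rho = Cov/(sqrt(VarX)*sqrt(VarY)) = -0.0974

-0.0974


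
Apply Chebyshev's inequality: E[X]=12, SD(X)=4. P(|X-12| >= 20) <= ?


k = 20/4 = 5
Chebyshev: P(|X-mu| >= k*sigma) <= 1/k^2 = 1/5^2 = 1/25

1/25


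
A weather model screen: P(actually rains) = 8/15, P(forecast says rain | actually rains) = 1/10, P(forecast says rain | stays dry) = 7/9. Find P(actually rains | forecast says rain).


P(A) = P(A|B)P(B) + P(A|B')P(B') = 1/10*8/15 + 7/9*7/15 = 281/675
P(B|A) = P(A|B)P(B)/P(A) = (4/75)/(281/675) = 36/281

36/281


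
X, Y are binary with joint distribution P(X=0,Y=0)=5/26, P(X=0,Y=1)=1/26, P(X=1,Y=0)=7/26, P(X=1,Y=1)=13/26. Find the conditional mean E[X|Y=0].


P(Y=0) = 12/26
E[X|Y=0] = (0*5 + 1*7)/12 = 7/12

7/12


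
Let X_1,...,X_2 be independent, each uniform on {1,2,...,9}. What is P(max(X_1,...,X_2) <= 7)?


P(max <= 7) = P(all X_i <= 7) = (P(X_1 <= 7))^2
= (7/9)^2 = 49/81

49/81


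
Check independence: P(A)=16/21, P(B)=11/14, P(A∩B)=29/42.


P(A)*P(B) = 16/21*11/14 = 88/147
P(A∩B) = 29/42 != 88/147, so not independent

No, A and B are not independent


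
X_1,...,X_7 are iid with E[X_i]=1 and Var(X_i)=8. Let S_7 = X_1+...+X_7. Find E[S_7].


E[S_n] = n*E[X_1] = 7*1 = 7

7


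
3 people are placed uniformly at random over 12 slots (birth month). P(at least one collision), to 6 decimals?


P(all different) = prod((12-i)/12 for i=0..2) = 0.763889
P(at least one match) = 1 - 0.763889 = 0.236111

0.236111


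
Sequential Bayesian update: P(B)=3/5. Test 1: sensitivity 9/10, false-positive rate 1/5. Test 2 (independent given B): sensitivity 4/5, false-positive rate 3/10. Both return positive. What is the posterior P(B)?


After test 1: P(+) = 9/10*3/5 + 1/5*2/5 = 31/50
P(B|+) = (27/50)/(31/50) = 27/31
After test 2 (use post1 as new prior): P(+) = 4/5*27/31 + 3/10*4/31 = 114/155
P(B|+,+) = (108/155)/(114/155) = 18/19

18/19


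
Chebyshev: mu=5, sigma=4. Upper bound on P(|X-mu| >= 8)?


k = 8/4 = 2
Chebyshev: P(|X-mu| >= k*sigma) <= 1/k^2 = 1/2^2 = 1/4

1/4


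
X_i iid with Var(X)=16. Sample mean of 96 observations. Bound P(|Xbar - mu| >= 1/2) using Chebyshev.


Var(Xbar) = Var(X)/n = 16/96
Chebyshev: P(|Xbar-mu| >= 1/2) <= Var(Xbar)/(1/2)^2 = (1/6)/(1/4) = 2/3

2/3


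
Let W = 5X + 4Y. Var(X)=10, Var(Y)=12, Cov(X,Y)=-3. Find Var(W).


Var(5X + 4Y) = 5^2*Var(X) + 4^2*Var(Y) + 2*5*4*Cov(X,Y)
= 25*10 + 16*12 + 40*(-3)
= 250 + 192 - 120 = 322

322


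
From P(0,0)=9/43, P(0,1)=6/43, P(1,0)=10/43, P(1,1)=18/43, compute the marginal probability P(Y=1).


P(Y=1) = P(0,1)+P(1,1) = 6/43 + 18/43 = 24/43

24/43


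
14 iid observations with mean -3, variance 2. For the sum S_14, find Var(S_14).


By independence, Var(S_n) = n*Var(X_1) = 14*2 = 28

28


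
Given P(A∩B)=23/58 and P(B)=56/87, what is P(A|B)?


P(A|B) = P(A∩B)/P(B) = (69/174)/(112/174) = 69/112

69/112


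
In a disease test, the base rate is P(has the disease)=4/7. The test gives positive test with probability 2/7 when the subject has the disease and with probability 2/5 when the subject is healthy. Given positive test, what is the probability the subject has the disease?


P(A) = P(A|B)P(B) + P(A|B')P(B') = 2/7*4/7 + 2/5*3/7 = 82/245
P(B|A) = P(A|B)P(B)/P(A) = (8/49)/(82/245) = 20/41

20/41


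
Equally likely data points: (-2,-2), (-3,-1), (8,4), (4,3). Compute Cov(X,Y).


E[X]=7/4, E[Y]=1, E[XY]=51/4
Cov(X,Y) = E[XY] - E[X]E[Y] = 51/4 - 7/4*1 = 11

11


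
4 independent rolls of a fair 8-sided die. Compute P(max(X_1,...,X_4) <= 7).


P(max <= 7) = P(all X_i <= 7) = (P(X_1 <= 7))^4
= (7/8)^4 = 2401/4096

2401/4096


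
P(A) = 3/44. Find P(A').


P(A') = 1 - P(A) = 1 - 3/44 = 41/44

41/44


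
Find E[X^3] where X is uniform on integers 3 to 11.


E[X^3] = (1/9) * sum(x^3 for x=3..11)
= 4347/9 = 483

483


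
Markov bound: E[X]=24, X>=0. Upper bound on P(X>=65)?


Markov: P(X >= a) <= E[X]/a
P(X >= 65) <= 24/65

24/65


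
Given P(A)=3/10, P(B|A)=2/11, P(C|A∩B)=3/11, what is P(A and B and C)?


P(A∩B∩C) = P(A) * P(B|A) * P(C|A∩B)
= 3/10 * 2/11 * 3/11
= 3/55 * 3/11 = 9/605

9/605


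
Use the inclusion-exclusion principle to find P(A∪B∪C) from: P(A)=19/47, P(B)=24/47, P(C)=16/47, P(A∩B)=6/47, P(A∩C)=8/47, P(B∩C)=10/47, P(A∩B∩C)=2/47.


P(A∪B∪C) = P(A)+P(B)+P(C) - P(AB)-P(AC)-P(BC) + P(ABC)
= 19/47+24/47+16/47 - 6/47-8/47-10/47 + 2/47
= 37/47

37/47


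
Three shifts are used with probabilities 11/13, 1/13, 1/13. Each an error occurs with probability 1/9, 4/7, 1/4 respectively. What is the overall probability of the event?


P(A) = P(A|B1)P(B1) + P(A|B2)P(B2) + P(A|B3)P(B3)
= 1/9*11/13 + 4/7*1/13 + 1/4*1/13
= 11/117 + 4/91 + 1/52 = 515/3276

515/3276


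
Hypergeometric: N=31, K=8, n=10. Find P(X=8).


P(X=8) = C(8,8)*C(23,2) / C(31,10)
= 1*253 / 44352165
= 253/44352165 = 1/175305

1/175305


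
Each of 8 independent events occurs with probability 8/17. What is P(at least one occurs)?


P(at least one) = 1 - P(none)
P(none) = (1 - 8/17)^8 = (9/17)^8 = 43046721/6975757441
P(at least one) = 1 - 43046721/6975757441 = 6932710720/6975757441

6932710720/6975757441


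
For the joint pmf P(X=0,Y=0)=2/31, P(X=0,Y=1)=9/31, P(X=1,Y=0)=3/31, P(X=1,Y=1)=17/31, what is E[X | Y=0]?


P(Y=0) = 5/31
E[X|Y=0] = (0*2 + 1*3)/5 = 3/5

3/5


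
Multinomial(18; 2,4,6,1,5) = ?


18! = 6402373705728000
Denominator: 2!=2 * 4!=24 * 6!=720 * 1!=1 * 5!=120
Coefficient = 6402373705728000 / 4147200 = 1543782240

1543782240


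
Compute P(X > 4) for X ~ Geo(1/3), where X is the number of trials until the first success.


P(X > 4) = P(first 4 trials all fail) = (1-p)^4 = (2/3)^4 = 16/81

16/81


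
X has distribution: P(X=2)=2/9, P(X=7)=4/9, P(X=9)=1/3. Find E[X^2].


E[X^2] = sum(g(x)*P(x))
= 4*2/9 + 49*4/9 + 81*1/3
= 149/3

149/3


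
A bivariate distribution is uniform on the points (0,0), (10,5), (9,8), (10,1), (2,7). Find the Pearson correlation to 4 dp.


Cov(X,Y) = 3.1600, Var(X) = 18.5600, Var(Y) = 10.1600
rho = Cov/(sqrt(VarX)*sqrt(VarY)) = 0.2301

0.2301


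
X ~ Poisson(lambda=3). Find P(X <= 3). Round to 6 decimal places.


P(X<=3) = e^(-3)*3^0/0! + e^(-3)*3^1/1! + e^(-3)*3^2/2! + e^(-3)*3^3/3!
≈ 0.0497870684 + 0.1493612051 + 0.2240418077 + 0.2240418077
= 0.6472318889
≈ 0.647232

0.647232


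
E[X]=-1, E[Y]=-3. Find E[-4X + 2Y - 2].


E[-4X + 2Y - 2] = -4*E[X] + 2*E[Y] - 2
= (-4)*(-1) + (2)*(-3) + (-2)
= 4 - 6 - 2 = -4

-4


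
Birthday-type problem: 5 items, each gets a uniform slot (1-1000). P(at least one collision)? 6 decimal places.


P(all different) = prod((1000-i)/1000 for i=0..4) = 0.990035
P(at least one match) = 1 - 0.990035 = 0.009965

0.009965


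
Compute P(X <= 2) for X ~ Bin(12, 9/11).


P(X<=2) = P(X=0) + P(X=1) + P(X=2)
= 4096/3138428376721 + 221184/3138428376721 + 497664/285311670611
= 47104/25937424601

47104/25937424601


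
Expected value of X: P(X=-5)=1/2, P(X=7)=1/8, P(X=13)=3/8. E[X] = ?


E[X] = sum(x * P(x))
= -5*1/2 + 7*1/8 + 13*3/8
= 13/4

13/4


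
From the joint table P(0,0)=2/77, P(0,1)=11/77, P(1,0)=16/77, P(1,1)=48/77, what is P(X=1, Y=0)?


Read from table: P(X=1, Y=0) = 16/77

16/77


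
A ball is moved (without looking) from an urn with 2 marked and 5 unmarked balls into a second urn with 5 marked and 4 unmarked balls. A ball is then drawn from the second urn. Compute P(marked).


P(transfer marked) = 2/7; P(transfer unmarked) = 5/7
If marked transferred: Urn II has 6 marked of 10, so P(marked|marked moved) = 3/5
If unmarked transferred: Urn II has 5 marked of 10, so P(marked|unmarked moved) = 1/2
By total probability: P(marked) = 2/7*3/5 + 5/7*1/2 = 37/70

37/70


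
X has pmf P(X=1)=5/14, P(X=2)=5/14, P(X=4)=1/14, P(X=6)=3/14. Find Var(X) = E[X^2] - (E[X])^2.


E[X] = 37/14, E[X^2] = 149/14
Var(X) = E[X^2] - (E[X])^2 = 149/14 - (37/14)^2 = 717/196

717/196


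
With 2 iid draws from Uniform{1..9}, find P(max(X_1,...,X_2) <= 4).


P(max <= 4) = P(all X_i <= 4) = (P(X_1 <= 4))^2
= (4/9)^2 = 16/81

16/81


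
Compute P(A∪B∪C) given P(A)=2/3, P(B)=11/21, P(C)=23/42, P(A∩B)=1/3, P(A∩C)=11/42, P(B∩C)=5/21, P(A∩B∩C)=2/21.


P(A∪B∪C) = P(A)+P(B)+P(C) - P(AB)-P(AC)-P(BC) + P(ABC)
= 2/3+11/21+23/42 - 1/3-11/42-5/21 + 2/21
= 1

1


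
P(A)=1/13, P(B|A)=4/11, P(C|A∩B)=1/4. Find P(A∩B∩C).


P(A∩B∩C) = P(A) * P(B|A) * P(C|A∩B)
= 1/13 * 4/11 * 1/4
= 4/143 * 1/4 = 1/143

1/143


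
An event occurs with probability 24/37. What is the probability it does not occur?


P(A') = 1 - P(A) = 1 - 24/37 = 13/37

13/37


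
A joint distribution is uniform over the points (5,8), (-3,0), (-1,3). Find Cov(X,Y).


E[X]=1/3, E[Y]=11/3, E[XY]=37/3
Cov(X,Y) = E[XY] - E[X]E[Y] = 37/3 - 1/3*11/3 = 100/9

100/9


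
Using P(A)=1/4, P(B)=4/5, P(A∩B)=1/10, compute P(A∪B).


P(A∪B) = P(A) + P(B) - P(A∩B)
= 1/4 + 4/5 - 1/10 = 19/20

19/20


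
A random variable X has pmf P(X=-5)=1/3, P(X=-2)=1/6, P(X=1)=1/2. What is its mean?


E[X] = sum(x * P(x))
= -5*1/3 - 2*1/6 + 1*1/2
= -3/2

-3/2


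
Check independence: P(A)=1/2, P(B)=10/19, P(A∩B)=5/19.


P(A)*P(B) = 1/2*10/19 = 5/19
P(A∩B) = 5/19, which equals P(A)P(B), so independent

Yes, A and B are independent


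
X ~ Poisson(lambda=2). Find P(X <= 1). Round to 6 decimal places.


P(X<=1) = e^(-2)*2^0/0! + e^(-2)*2^1/1!
≈ 0.1353352832 + 0.2706705665
= 0.4060058497
≈ 0.406006

0.406006


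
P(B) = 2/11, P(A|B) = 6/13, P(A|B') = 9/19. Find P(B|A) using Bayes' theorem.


P(A) = P(A|B)P(B) + P(A|B')P(B') = 6/13*2/11 + 9/19*9/11 = 1281/2717
P(B|A) = P(A|B)P(B)/P(A) = (12/143)/(1281/2717) = 76/427

76/427


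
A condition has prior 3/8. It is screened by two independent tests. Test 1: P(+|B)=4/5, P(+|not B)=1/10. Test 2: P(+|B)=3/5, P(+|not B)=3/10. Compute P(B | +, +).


After test 1: P(+) = 4/5*3/8 + 1/10*5/8 = 29/80
P(B|+) = (3/10)/(29/80) = 24/29
After test 2 (use post1 as new prior): P(+) = 3/5*24/29 + 3/10*5/29 = 159/290
P(B|+,+) = (72/145)/(159/290) = 48/53

48/53


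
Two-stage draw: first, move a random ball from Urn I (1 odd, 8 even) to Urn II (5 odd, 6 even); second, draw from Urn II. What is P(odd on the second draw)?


P(transfer odd) = 1/9; P(transfer even) = 8/9
If odd transferred: Urn II has 6 odd of 12, so P(odd|odd moved) = 1/2
If even transferred: Urn II has 5 odd of 12, so P(odd|even moved) = 5/12
By total probability: P(odd) = 1/9*1/2 + 8/9*5/12 = 23/54

23/54


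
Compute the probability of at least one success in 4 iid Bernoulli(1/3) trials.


P(at least one) = 1 - P(none)
P(none) = (1 - 1/3)^4 = (2/3)^4 = 16/81
P(at least one) = 1 - 16/81 = 65/81

65/81


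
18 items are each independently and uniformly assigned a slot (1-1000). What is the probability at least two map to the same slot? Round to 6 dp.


P(all different) = prod((1000-i)/1000 for i=0..17) = 0.857357
P(at least one match) = 1 - 0.857357 = 0.142643

0.142643


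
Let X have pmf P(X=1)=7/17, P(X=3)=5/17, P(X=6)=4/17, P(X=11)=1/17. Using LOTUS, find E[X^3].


E[X^3] = sum(g(x)*P(x))
= 1*7/17 + 27*5/17 + 216*4/17 + 1331*1/17
= 2337/17

2337/17


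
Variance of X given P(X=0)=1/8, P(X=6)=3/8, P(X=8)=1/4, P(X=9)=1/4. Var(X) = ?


E[X] = 13/2, E[X^2] = 199/4
Var(X) = E[X^2] - (E[X])^2 = 199/4 - (13/2)^2 = 15/2

15/2


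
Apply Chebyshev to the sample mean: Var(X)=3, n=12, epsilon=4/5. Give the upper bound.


Var(Xbar) = Var(X)/n = 3/12
Chebyshev: P(|Xbar-mu| >= 4/5) <= Var(Xbar)/(4/5)^2 = (1/4)/(16/25) = 25/64

25/64


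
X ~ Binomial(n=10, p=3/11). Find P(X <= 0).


P(X<=0) = P(X=0)
= 1073741824/25937424601
= 1073741824/25937424601

1073741824/25937424601


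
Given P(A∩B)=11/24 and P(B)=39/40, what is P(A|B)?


P(A|B) = P(A∩B)/P(B) = (55/120)/(117/120) = 55/117

55/117


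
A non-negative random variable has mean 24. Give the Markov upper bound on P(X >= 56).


Markov: P(X >= a) <= E[X]/a
P(X >= 56) <= 24/56 = 3/7

3/7


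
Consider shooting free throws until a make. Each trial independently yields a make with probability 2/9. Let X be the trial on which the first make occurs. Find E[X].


For geometric (trials until first success), E[X] = 1/p = 1/(2/9) = 9/2

9/2


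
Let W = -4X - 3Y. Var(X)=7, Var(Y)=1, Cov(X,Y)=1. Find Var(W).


Var(-4X - 3Y) = (-4)^2*Var(X) + (-3)^2*Var(Y) + 2*(-4)*(-3)*Cov(X,Y)
= 16*7 + 9*1 + 24*1
= 112 + 9 + 24 = 145

145


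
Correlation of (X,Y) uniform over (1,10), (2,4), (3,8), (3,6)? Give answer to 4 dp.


Cov(X,Y) = -0.7500, Var(X) = 0.6875, Var(Y) = 5.0000
rho = Cov/(sqrt(VarX)*sqrt(VarY)) = -0.4045

-0.4045


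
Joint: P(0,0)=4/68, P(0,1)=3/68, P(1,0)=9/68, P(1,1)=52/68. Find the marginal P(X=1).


P(X=1) = P(1,0)+P(1,1) = 9/68 + 52/68 = 61/68

61/68


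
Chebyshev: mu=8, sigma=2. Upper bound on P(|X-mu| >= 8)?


k = 8/2 = 4
Chebyshev: P(|X-mu| >= k*sigma) <= 1/k^2 = 1/4^2 = 1/16

1/16


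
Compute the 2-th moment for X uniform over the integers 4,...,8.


E[X^2] = (1/5) * sum(x^2 for x=4..8)
= 190/5 = 38

38


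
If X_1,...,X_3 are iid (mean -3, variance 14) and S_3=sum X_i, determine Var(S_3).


By independence, Var(S_n) = n*Var(X_1) = 3*14 = 42

42


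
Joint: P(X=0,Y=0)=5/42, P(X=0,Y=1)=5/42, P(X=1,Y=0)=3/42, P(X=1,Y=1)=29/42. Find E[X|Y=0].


P(Y=0) = 8/42
E[X|Y=0] = (0*5 + 1*3)/8 = 3/8

3/8


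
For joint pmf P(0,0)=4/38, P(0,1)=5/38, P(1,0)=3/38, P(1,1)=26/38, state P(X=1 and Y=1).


Read from table: P(X=1, Y=1) = 26/38 = 13/19

13/19


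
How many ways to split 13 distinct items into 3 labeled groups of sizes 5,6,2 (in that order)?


13! = 6227020800
Denominator: 5!=120 * 6!=720 * 2!=2
Coefficient = 6227020800 / 172800 = 36036

36036


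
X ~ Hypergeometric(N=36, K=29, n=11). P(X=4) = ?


P(X=4) = C(29,4)*C(7,7) / C(36,11)
= 23751*1 / 600805296
= 23751/600805296 = 1/25296

1/25296


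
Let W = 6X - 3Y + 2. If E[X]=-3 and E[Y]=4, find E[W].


E[6X - 3Y + 2] = 6*E[X] - 3*E[Y] + 2
= (6)*(-3) + (-3)*(4) + (2)
= -18 - 12 + 2 = -28

-28


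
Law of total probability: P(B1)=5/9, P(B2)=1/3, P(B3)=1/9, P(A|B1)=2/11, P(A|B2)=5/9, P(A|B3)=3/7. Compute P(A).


P(A) = P(A|B1)P(B1) + P(A|B2)P(B2) + P(A|B3)P(B3)
= 2/11*5/9 + 5/9*1/3 + 3/7*1/9
= 10/99 + 5/27 + 1/21 = 694/2079

694/2079


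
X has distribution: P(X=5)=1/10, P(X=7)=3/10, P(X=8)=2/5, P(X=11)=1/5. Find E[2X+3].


E[2X+3] = sum(g(x)*P(x))
= 13*1/10 + 17*3/10 + 19*2/5 + 25*1/5
= 19

19


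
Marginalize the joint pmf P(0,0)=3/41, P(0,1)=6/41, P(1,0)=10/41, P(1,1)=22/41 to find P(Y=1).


P(Y=1) = P(0,1)+P(1,1) = 6/41 + 22/41 = 28/41

28/41


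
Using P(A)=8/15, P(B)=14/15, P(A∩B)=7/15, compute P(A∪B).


P(A∪B) = P(A) + P(B) - P(A∩B)
= 8/15 + 14/15 - 7/15 = 1

1


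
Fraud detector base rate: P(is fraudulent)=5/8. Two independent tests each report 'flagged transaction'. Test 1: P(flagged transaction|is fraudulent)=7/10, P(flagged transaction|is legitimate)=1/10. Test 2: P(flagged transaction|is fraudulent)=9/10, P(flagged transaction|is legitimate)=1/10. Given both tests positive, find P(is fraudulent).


After test 1: P(+) = 7/10*5/8 + 1/10*3/8 = 19/40
P(B|+) = (7/16)/(19/40) = 35/38
After test 2 (use post1 as new prior): P(+) = 9/10*35/38 + 1/10*3/38 = 159/190
P(B|+,+) = (63/76)/(159/190) = 105/106

105/106


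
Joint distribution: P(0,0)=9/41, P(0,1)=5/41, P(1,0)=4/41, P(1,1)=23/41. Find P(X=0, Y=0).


Read from table: P(X=0, Y=0) = 9/41

9/41


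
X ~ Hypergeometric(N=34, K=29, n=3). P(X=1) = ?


P(X=1) = C(29,1)*C(5,2) / C(34,3)
= 29*10 / 5984
= 290/5984 = 145/2992

145/2992


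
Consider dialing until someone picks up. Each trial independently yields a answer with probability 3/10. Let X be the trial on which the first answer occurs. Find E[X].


For geometric (trials until first success), E[X] = 1/p = 1/(3/10) = 10/3

10/3


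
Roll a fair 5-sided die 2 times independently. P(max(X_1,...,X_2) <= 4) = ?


P(max <= 4) = P(all X_i <= 4) = (P(X_1 <= 4))^2
= (4/5)^2 = 16/25

16/25


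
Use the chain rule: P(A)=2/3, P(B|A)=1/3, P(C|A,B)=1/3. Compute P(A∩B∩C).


P(A∩B∩C) = P(A) * P(B|A) * P(C|A∩B)
= 2/3 * 1/3 * 1/3
= 2/9 * 1/3 = 2/27

2/27


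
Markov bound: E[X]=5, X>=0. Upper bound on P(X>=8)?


Markov: P(X >= a) <= E[X]/a
P(X >= 8) <= 5/8

5/8


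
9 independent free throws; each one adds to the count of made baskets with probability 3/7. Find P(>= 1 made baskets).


P(at least one) = 1 - P(none)
P(none) = (1 - 3/7)^9 = (4/7)^9 = 262144/40353607
P(at least one) = 1 - 262144/40353607 = 40091463/40353607

40091463/40353607


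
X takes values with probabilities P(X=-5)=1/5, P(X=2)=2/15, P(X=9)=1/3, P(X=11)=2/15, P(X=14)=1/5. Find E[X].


E[X] = sum(x * P(x))
= -5*1/5 + 2*2/15 + 9*1/3 + 11*2/15 + 14*1/5
= 98/15

98/15


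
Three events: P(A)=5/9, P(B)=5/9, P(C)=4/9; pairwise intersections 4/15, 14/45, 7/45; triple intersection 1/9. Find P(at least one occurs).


P(A∪B∪C) = P(A)+P(B)+P(C) - P(AB)-P(AC)-P(BC) + P(ABC)
= 5/9+5/9+4/9 - 4/15-14/45-7/45 + 1/9
= 14/15

14/15


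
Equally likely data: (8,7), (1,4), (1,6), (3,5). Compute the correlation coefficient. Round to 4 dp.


Cov(X,Y) = 2.3750, Var(X) = 8.1875, Var(Y) = 1.2500
rho = Cov/(sqrt(VarX)*sqrt(VarY)) = 0.7424

0.7424


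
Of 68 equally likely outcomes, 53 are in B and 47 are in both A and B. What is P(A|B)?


P(A|B) = P(A∩B)/P(B) = (47/68)/(53/68) = 47/53

47/53


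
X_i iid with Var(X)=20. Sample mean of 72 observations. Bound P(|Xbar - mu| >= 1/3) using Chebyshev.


Var(Xbar) = Var(X)/n = 20/72
Chebyshev: P(|Xbar-mu| >= 1/3) <= Var(Xbar)/(1/3)^2 = (5/18)/(1/9) = 5/2
Bound exceeds 1, so trivial bound: 1

1


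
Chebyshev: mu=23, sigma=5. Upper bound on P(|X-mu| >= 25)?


k = 25/5 = 5
Chebyshev: P(|X-mu| >= k*sigma) <= 1/k^2 = 1/5^2 = 1/25

1/25


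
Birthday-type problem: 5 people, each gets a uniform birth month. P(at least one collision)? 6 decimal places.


P(all different) = prod((12-i)/12 for i=0..4) = 0.381944
P(at least one match) = 1 - 0.381944 = 0.618056

0.618056


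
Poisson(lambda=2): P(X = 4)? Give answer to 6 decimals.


P(X=4) = e^(-2) * 2^4 / 4!
≈ 0.1353352832 * 16 / 24
≈ 0.090224

0.090224


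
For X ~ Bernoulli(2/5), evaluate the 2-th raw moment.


For Bernoulli: X in {0,1}
E[X^2] = 0^2*(1-2/5) + 1^2*2/5 = 2/5

2/5


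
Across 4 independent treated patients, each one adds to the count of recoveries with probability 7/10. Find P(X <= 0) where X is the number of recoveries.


P(X<=0) = P(X=0)
= 81/10000
= 81/10000

81/10000


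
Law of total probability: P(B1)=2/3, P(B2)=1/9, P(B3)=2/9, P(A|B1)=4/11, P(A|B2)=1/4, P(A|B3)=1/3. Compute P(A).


P(A) = P(A|B1)P(B1) + P(A|B2)P(B2) + P(A|B3)P(B3)
= 4/11*2/3 + 1/4*1/9 + 1/3*2/9
= 8/33 + 1/36 + 2/27 = 409/1188

409/1188


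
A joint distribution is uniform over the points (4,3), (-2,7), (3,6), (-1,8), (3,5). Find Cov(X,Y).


E[X]=7/5, E[Y]=29/5, E[XY]=23/5
Cov(X,Y) = E[XY] - E[X]E[Y] = 23/5 - 7/5*29/5 = -88/25

-88/25


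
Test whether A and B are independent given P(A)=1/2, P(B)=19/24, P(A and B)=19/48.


P(A)*P(B) = 1/2*19/24 = 19/48
P(A∩B) = 19/48, which equals P(A)P(B), so independent

Yes, A and B are independent


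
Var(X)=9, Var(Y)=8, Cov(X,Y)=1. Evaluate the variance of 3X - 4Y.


Var(3X - 4Y) = 3^2*Var(X) + (-4)^2*Var(Y) + 2*3*(-4)*Cov(X,Y)
= 9*9 + 16*8 - 24*1
= 81 + 128 - 24 = 185

185


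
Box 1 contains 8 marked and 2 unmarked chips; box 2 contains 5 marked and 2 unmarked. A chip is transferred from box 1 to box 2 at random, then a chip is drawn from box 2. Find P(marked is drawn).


P(transfer marked) = 8/10 = 4/5; P(transfer unmarked) = 1/5
If marked transferred: Urn II has 6 marked of 8, so P(marked|marked moved) = 3/4
If unmarked transferred: Urn II has 5 marked of 8, so P(marked|unmarked moved) = 5/8
By total probability: P(marked) = 4/5*3/4 + 1/5*5/8 = 29/40

29/40


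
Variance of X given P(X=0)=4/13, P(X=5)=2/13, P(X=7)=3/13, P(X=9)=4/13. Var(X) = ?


E[X] = 67/13, E[X^2] = 521/13
Var(X) = E[X^2] - (E[X])^2 = 521/13 - (67/13)^2 = 2284/169

2284/169


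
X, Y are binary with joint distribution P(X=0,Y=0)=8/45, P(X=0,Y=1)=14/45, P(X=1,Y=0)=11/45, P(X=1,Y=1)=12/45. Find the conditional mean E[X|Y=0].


P(Y=0) = 19/45
E[X|Y=0] = (0*8 + 1*11)/19 = 11/19

11/19


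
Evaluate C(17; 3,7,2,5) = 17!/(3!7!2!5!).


17! = 355687428096000
Denominator: 3!=6 * 7!=5040 * 2!=2 * 5!=120
Coefficient = 355687428096000 / 7257600 = 49008960

49008960


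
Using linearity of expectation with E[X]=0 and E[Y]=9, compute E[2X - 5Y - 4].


E[2X - 5Y - 4] = 2*E[X] - 5*E[Y] - 4
= (2)*(0) + (-5)*(9) + (-4)
= 0 - 45 - 4 = -49

-49


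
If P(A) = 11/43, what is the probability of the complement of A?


P(A') = 1 - P(A) = 1 - 11/43 = 32/43

32/43


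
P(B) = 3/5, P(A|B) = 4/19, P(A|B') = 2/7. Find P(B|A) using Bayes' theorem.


P(A) = P(A|B)P(B) + P(A|B')P(B') = 4/19*3/5 + 2/7*2/5 = 32/133
P(B|A) = P(A|B)P(B)/P(A) = (12/95)/(32/133) = 21/40

21/40


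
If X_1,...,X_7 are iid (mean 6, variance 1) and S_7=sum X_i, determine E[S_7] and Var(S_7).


E[S_n] = n*mu = 7*6 = 42
Var(S_n) = n*sigma^2 = 7*1 = 7

E[S_7]=42, Var(S_7)=7


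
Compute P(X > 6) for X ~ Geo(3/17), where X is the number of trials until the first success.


P(X > 6) = P(first 6 trials all fail) = (1-p)^6 = (14/17)^6 = 7529536/24137569

7529536/24137569


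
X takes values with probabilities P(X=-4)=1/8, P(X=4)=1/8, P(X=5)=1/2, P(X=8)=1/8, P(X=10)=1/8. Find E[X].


E[X] = sum(x * P(x))
= -4*1/8 + 4*1/8 + 5*1/2 + 8*1/8 + 10*1/8
= 19/4

19/4


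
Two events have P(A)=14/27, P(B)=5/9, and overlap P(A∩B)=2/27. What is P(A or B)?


P(A∪B) = P(A) + P(B) - P(A∩B)
= 14/27 + 5/9 - 2/27 = 1

1


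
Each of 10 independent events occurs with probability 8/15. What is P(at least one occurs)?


P(at least one) = 1 - P(none)
P(none) = (1 - 8/15)^10 = (7/15)^10 = 282475249/576650390625
P(at least one) = 1 - 282475249/576650390625 = 576367915376/576650390625

576367915376/576650390625


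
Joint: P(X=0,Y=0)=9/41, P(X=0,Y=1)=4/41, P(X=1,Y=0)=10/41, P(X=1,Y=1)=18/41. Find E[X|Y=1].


P(Y=1) = 22/41
E[X|Y=1] = (0*4 + 1*18)/22 = 18/22 = 9/11

9/11


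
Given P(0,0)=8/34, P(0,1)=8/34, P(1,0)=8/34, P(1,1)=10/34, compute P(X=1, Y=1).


Read from table: P(X=1, Y=1) = 10/34 = 5/17

5/17


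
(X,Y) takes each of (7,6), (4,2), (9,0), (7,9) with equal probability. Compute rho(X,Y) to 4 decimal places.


Cov(X,Y) = -0.4375, Var(X) = 3.1875, Var(Y) = 12.1875
rho = Cov/(sqrt(VarX)*sqrt(VarY)) = -0.0702

-0.0702


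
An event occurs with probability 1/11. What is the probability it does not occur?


P(A') = 1 - P(A) = 1 - 1/11 = 10/11

10/11


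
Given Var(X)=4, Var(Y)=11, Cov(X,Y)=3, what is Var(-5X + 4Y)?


Var(-5X + 4Y) = (-5)^2*Var(X) + 4^2*Var(Y) + 2*(-5)*4*Cov(X,Y)
= 25*4 + 16*11 - 40*3
= 100 + 176 - 120 = 156

156


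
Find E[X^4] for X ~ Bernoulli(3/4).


For Bernoulli: X in {0,1}
E[X^4] = 0^4*(1-3/4) + 1^4*3/4 = 3/4

3/4


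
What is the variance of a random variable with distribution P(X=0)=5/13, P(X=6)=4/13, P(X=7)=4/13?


E[X] = 4, E[X^2] = 340/13
Var(X) = E[X^2] - (E[X])^2 = 340/13 - (4)^2 = 132/13

132/13


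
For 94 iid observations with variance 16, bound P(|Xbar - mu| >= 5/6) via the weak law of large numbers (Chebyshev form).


Var(Xbar) = Var(X)/n = 16/94
Chebyshev: P(|Xbar-mu| >= 5/6) <= Var(Xbar)/(5/6)^2 = (8/47)/(25/36) = 288/1175

288/1175


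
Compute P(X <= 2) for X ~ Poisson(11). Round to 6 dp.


P(X<=2) = e^(-11)*11^0/0! + e^(-11)*11^1/1! + e^(-11)*11^2/2!
≈ 0.0000167017 + 0.0001837187 + 0.0010104529
= 0.0012108733
≈ 0.001211

0.001211


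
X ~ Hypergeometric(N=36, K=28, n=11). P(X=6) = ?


P(X=6) = C(28,6)*C(8,5) / C(36,11)
= 376740*56 / 600805296
= 21097440/600805296 = 1610/45849

1610/45849


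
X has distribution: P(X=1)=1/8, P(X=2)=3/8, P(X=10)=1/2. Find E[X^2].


E[X^2] = sum(g(x)*P(x))
= 1*1/8 + 4*3/8 + 100*1/2
= 413/8

413/8


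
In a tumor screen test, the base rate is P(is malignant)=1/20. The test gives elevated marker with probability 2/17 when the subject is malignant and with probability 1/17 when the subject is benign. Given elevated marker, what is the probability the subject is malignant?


P(A) = P(A|B)P(B) + P(A|B')P(B') = 2/17*1/20 + 1/17*19/20 = 21/340
P(B|A) = P(A|B)P(B)/P(A) = (1/170)/(21/340) = 2/21

2/21


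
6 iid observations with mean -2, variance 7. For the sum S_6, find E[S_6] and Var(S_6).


E[S_n] = n*mu = 6*-2 = -12
Var(S_n) = n*sigma^2 = 6*7 = 42

E[S_6]=-12, Var(S_6)=42


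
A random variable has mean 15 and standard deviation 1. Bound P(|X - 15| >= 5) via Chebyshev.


k = 5/1 = 5
Chebyshev: P(|X-mu| >= k*sigma) <= 1/k^2 = 1/5^2 = 1/25

1/25


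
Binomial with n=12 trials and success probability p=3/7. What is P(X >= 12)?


P(X>=12) = P(X=12)
= 531441/13841287201
= 531441/13841287201

531441/13841287201


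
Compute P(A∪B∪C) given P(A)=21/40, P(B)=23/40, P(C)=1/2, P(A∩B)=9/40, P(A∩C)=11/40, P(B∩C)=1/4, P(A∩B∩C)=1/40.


P(A∪B∪C) = P(A)+P(B)+P(C) - P(AB)-P(AC)-P(BC) + P(ABC)
= 21/40+23/40+1/2 - 9/40-11/40-1/4 + 1/40
= 7/8

7/8
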